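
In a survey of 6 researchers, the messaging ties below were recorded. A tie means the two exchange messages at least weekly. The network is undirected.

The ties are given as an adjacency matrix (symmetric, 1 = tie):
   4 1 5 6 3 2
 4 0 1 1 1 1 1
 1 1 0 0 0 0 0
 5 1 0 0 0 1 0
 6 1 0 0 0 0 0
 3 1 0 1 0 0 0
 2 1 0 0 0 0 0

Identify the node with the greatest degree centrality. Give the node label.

Degrees — 1:1, 2:1, 3:2, 4:5, 5:2, 6:1.
The maximum is 5, attained only by 4.

4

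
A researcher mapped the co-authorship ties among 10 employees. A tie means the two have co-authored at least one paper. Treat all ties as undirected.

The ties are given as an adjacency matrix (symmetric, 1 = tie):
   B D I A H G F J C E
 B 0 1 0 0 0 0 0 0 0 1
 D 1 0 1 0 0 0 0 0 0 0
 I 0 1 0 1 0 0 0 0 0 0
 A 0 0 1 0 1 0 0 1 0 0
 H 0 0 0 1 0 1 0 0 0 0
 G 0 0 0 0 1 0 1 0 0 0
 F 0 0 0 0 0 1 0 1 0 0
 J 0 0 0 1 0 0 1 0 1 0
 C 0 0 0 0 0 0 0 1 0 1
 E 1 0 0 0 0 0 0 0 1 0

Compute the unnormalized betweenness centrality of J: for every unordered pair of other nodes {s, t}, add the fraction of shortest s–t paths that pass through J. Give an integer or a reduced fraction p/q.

Pairs whose geodesics pass through J — B–G: 1/2; B–F: 1; D–F: 1; I–F: 1; I–C: 1; A–F: 1; A–C: 1; A–E: 1; H–C: 1; H–E: 1; G–C: 1; G–E: 1; F–C: 1; F–E: 1.
All other pairs contribute 0.
Summing the contributions gives betweenness(J) = 27/2.

27/2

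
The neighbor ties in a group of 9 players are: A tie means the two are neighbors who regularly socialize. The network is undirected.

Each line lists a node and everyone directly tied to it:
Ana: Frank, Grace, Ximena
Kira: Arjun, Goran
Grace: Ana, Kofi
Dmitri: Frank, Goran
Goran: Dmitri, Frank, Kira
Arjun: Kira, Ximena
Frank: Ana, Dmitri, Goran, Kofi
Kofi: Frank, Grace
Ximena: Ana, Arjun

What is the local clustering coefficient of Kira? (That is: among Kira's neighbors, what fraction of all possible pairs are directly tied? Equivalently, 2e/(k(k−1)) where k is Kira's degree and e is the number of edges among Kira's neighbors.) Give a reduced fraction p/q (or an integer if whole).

0

Kira's neighbors: Arjun and Goran (k = 2).
Possible neighbor pairs: C(2,2) = 1. Edges among them: none → e = 0.
Clustering(Kira) = 0/1.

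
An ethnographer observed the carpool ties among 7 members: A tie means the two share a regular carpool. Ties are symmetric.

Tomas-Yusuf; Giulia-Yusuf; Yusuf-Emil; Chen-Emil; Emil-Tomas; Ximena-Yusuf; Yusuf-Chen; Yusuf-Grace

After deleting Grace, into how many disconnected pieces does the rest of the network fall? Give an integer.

1

Grace's neighbors (Yusuf) remain reachable from one another through other ties, so the rest of the network stays in one piece.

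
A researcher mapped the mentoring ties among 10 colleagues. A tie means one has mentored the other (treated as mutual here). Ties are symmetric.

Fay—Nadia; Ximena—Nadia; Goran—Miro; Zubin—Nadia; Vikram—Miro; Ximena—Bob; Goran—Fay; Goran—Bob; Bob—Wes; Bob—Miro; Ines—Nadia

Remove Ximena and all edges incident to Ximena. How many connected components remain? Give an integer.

1

Ximena's neighbors (Bob and Nadia) remain reachable from one another through other ties, so the rest of the network stays in one piece.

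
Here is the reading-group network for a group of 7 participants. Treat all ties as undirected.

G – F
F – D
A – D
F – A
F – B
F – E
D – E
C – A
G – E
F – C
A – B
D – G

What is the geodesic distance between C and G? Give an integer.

One shortest route is C – F – G, which uses 2 edges, and C and G are not directly tied, so nothing shorter exists. So d(C,G) = 2.

2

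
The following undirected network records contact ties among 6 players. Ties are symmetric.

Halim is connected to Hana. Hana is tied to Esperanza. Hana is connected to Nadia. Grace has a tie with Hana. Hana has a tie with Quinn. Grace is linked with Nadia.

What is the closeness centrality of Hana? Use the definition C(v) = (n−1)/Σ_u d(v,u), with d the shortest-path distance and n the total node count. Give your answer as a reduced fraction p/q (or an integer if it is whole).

1

Distances from Hana: Esperanza:1, Grace:1, Halim:1, Nadia:1, Quinn:1. Sum = 5.
n = 6, so closeness = 5/5 = 1.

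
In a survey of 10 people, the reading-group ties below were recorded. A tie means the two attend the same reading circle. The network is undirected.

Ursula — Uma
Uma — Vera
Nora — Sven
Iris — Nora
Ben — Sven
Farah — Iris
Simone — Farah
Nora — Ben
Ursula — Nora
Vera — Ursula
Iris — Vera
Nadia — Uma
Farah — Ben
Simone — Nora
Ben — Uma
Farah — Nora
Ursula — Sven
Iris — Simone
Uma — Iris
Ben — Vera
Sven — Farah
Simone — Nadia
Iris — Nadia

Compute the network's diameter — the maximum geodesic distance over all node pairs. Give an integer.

Eccentricity of each node (its greatest distance to any other): Ben:2, Farah:2, Iris:2, Nadia:3, Nora:2, Simone:2, Sven:3, Uma:2, Ursula:2, Vera:2.
The maximum eccentricity is 3, realized for instance by the pair Nadia–Sven via Nadia – Simone – Nora – Sven. So the diameter is 3.

3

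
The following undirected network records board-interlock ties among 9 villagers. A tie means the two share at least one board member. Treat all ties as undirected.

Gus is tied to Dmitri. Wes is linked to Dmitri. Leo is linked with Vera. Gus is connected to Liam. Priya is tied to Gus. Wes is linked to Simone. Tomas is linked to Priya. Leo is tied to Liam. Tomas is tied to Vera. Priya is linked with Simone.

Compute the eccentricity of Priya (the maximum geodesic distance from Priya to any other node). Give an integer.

3

Distances from Priya: Dmitri:2, Gus:1, Leo:3, Liam:2, Simone:1, Tomas:1, Vera:2, Wes:2.
The largest is 3 (to Leo), so the eccentricity of Priya is 3.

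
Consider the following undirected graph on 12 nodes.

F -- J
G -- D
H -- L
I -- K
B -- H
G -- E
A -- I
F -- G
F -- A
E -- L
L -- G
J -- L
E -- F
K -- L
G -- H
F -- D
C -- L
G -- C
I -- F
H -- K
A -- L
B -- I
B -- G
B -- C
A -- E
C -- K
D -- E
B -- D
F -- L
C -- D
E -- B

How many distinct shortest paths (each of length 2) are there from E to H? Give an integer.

The shortest distance is 2. The length-2 paths are: E–B–H; E–G–H; E–L–H.
That gives 3 distinct shortest paths.

3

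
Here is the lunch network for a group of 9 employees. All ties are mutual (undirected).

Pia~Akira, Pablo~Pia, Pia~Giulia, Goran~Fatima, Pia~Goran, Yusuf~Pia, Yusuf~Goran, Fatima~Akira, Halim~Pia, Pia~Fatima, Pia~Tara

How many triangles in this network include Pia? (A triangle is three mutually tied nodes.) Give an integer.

3

Pia's neighbors: Akira, Fatima, Giulia, Goran, Halim, Pablo, Tara, and Yusuf.
Neighbor pairs that are themselves tied: Pia–Akira–Fatima; Pia–Fatima–Goran; Pia–Goran–Yusuf. Each forms one triangle with Pia, for 3 in total.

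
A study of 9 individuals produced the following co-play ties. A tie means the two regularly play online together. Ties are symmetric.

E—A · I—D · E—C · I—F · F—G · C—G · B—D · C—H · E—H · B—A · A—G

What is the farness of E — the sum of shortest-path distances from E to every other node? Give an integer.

Distances from E: A:1, B:2, C:1, D:3, F:3, G:2, H:1, I:4.
Sum = 1 + 2 + 1 + 3 + 3 + 2 + 1 + 4 = 17.

17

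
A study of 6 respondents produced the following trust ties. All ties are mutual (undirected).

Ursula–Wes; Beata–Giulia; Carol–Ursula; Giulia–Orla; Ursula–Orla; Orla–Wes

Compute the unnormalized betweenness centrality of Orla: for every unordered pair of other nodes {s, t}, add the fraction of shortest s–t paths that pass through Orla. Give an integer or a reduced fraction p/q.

Pairs whose geodesics pass through Orla — Ursula–Giulia: 1; Ursula–Beata: 1; Wes–Giulia: 1; Wes–Beata: 1; Carol–Giulia: 1; Carol–Beata: 1.
All other pairs contribute 0.
Summing the contributions gives betweenness(Orla) = 6.

6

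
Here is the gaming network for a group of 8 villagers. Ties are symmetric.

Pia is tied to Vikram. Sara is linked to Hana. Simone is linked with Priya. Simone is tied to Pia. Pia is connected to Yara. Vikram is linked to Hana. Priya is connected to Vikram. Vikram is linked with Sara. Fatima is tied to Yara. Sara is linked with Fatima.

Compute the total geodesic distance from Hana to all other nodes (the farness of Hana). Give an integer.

14

Distances from Hana: Fatima:2, Pia:2, Priya:2, Sara:1, Simone:3, Vikram:1, Yara:3.
Sum = 2 + 2 + 2 + 1 + 3 + 1 + 3 = 14.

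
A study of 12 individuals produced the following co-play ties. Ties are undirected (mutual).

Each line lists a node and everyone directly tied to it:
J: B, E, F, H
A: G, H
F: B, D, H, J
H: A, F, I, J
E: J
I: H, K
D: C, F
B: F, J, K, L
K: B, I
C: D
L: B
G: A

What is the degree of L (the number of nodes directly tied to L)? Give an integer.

L is directly tied to B. That is 1 neighbor, so the degree of L is 1.

1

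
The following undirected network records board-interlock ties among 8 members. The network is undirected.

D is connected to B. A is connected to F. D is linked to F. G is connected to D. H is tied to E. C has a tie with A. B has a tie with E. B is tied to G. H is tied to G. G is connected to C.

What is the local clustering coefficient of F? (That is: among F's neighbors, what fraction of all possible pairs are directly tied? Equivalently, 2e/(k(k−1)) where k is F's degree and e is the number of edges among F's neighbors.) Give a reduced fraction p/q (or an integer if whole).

0

F's neighbors: A and D (k = 2).
Possible neighbor pairs: C(2,2) = 1. Edges among them: none → e = 0.
Clustering(F) = 0/1.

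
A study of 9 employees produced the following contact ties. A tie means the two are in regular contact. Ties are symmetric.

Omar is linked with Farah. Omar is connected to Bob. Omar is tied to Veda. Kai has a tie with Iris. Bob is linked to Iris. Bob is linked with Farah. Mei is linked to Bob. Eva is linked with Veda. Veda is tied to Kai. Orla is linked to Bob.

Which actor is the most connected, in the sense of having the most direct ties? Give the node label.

Bob

Degrees — Bob:5, Eva:1, Farah:2, Iris:2, Kai:2, Mei:1, Omar:3, Orla:1, Veda:3.
The maximum is 5, attained only by Bob.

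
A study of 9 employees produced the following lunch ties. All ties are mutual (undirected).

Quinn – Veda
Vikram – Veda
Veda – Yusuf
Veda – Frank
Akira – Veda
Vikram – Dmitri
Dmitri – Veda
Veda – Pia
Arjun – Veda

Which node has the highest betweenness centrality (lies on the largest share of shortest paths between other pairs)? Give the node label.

Veda

Unnormalized betweenness of each node: Akira:0, Arjun:0, Dmitri:0, Frank:0, Pia:0, Quinn:0, Veda:27, Vikram:0, Yusuf:0.
Veda has the largest value, 27, making it the main broker — the node through which the most shortest paths run.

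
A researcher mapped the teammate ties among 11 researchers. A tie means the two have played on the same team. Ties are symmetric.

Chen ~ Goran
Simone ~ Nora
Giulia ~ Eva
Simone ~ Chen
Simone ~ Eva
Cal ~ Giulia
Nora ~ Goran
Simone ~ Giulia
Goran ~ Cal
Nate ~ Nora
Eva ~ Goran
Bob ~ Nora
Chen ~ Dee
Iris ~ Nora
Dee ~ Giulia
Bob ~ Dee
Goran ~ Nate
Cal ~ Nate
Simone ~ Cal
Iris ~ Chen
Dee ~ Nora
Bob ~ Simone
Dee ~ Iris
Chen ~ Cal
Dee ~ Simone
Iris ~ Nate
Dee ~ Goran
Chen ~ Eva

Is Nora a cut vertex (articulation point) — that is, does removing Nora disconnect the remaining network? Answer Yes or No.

No

Even without Nora, every remaining node can still reach every other (the residual graph is connected), so Nora is not a cut vertex.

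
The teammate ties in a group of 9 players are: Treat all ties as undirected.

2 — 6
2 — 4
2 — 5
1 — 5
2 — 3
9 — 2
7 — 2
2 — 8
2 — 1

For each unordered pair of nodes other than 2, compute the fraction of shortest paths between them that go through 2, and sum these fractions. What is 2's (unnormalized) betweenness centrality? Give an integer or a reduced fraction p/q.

27

Pairs whose geodesics pass through 2 — 4–6: 1; 4–9: 1; 4–5: 1; 4–1: 1; 4–7: 1; 4–3: 1; 4–8: 1; 6–9: 1; 6–5: 1; 6–1: 1; 6–7: 1; 6–3: 1; 6–8: 1; 9–5: 1 … (+13 more pairs).
All other pairs contribute 0.
Summing the contributions gives betweenness(2) = 27.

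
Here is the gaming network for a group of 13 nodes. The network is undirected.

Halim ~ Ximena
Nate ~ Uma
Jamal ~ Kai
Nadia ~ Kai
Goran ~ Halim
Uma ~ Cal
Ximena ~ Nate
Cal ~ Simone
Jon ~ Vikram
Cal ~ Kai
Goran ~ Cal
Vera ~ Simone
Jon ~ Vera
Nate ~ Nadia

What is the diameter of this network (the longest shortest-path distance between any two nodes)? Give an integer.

7

Eccentricity of each node (its greatest distance to any other): Cal:4, Goran:5, Halim:6, Jamal:6, Jon:6, Kai:5, Nadia:6, Nate:6, Simone:4, Uma:5, Vera:5, Vikram:7, Ximena:7.
The maximum eccentricity is 7, realized for instance by the pair Ximena–Vikram via Ximena – Nate – Uma – Cal – Simone – Vera – Jon – Vikram. So the diameter is 7.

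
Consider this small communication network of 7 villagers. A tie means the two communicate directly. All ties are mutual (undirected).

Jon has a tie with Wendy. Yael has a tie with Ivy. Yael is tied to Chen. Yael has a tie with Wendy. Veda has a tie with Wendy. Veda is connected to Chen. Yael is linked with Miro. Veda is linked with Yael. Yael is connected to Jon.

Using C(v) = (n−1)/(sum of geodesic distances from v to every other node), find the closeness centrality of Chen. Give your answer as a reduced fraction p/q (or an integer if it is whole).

Distances from Chen: Ivy:2, Jon:2, Miro:2, Veda:1, Wendy:2, Yael:1. Sum = 10.
n = 7, so closeness = 6/10 = 3/5.

3/5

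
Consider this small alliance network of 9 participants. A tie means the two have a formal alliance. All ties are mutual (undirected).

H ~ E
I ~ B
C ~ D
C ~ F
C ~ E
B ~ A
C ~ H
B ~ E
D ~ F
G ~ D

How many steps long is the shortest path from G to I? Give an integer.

5

One shortest route is G – D – C – E – B – I, which uses 5 edges, and at distance 4 from G we only reach {B}, which does not include I. So d(G,I) = 5.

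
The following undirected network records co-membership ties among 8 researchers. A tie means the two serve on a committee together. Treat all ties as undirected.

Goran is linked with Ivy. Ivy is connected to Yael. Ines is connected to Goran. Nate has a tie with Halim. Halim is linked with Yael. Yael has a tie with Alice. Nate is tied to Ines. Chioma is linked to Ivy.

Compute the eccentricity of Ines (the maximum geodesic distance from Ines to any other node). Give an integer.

4

Distances from Ines: Alice:4, Chioma:3, Goran:1, Halim:2, Ivy:2, Nate:1, Yael:3.
The largest is 4 (to Alice), so the eccentricity of Ines is 4.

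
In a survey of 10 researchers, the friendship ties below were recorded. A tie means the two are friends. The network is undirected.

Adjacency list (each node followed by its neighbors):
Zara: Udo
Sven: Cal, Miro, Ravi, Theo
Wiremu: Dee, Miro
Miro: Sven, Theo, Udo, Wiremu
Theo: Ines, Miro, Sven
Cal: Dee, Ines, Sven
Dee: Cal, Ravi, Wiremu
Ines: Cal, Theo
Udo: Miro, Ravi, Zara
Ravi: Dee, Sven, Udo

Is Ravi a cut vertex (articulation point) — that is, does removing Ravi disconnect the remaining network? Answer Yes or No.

Even without Ravi, every remaining node can still reach every other (the residual graph is connected), so Ravi is not a cut vertex.

No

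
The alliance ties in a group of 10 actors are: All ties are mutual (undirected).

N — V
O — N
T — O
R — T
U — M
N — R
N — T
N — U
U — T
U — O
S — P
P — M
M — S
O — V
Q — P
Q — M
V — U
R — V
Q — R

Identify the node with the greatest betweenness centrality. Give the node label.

Unnormalized betweenness of each node: M:43/4, N:7/6, O:1/4, P:1, Q:9/2, R:11/2, S:0, T:11/12, U:11, V:11/12.
U has the largest value, 11, making it the main broker — the node through which the most shortest paths run.

U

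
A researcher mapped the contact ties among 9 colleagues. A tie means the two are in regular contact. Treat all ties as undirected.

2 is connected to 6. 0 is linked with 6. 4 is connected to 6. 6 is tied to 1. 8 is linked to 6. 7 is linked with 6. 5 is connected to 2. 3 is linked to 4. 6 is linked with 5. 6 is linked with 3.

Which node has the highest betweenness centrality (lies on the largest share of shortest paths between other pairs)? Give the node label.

Unnormalized betweenness of each node: 0:0, 1:0, 2:0, 3:0, 4:0, 5:0, 6:26, 7:0, 8:0.
6 has the largest value, 26, making it the main broker — the node through which the most shortest paths run.

6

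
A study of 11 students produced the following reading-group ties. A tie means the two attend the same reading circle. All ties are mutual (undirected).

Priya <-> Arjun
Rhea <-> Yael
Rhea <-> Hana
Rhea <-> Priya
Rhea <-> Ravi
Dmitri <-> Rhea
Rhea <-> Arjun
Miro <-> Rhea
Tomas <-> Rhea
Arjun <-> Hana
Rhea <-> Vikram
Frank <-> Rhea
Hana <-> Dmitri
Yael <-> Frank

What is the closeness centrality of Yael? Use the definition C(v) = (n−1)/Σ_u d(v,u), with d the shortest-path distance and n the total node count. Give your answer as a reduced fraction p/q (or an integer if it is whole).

Distances from Yael: Arjun:2, Dmitri:2, Frank:1, Hana:2, Miro:2, Priya:2, Ravi:2, Rhea:1, Tomas:2, Vikram:2. Sum = 18.
n = 11, so closeness = 10/18 = 5/9.

5/9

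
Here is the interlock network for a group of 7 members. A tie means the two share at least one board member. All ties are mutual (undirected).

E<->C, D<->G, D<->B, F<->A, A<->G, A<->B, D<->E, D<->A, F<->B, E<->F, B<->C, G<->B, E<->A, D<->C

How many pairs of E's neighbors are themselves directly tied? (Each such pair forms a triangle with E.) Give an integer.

3

E's neighbors: A, C, D, and F.
Neighbor pairs that are themselves tied: E–A–D; E–A–F; E–C–D. Each forms one triangle with E, for 3 in total.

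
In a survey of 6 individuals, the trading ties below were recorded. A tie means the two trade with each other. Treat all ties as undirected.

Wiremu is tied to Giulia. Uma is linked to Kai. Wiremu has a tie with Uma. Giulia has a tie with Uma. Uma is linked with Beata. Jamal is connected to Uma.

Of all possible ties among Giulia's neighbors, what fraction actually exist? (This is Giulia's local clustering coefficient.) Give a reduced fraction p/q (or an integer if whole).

Giulia's neighbors: Uma and Wiremu (k = 2).
Possible neighbor pairs: C(2,2) = 1. Edges among them: Uma–Wiremu → e = 1.
Clustering(Giulia) = 1/1.

1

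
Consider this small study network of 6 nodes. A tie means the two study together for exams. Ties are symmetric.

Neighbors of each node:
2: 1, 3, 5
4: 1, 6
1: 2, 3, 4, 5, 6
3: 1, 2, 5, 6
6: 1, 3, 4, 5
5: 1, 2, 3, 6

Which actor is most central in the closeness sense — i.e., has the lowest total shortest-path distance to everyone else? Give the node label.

Farness (sum of distances to all others) for each node — 1:5, 2:7, 3:6, 4:8, 5:6, 6:6.
The smallest farness is 5, for 1, so 1 has the highest closeness.

1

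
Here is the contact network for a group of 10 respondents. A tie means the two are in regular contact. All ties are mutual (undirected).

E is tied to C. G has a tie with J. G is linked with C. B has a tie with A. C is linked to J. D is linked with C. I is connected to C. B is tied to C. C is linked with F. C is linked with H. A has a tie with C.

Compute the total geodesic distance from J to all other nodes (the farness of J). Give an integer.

16

Distances from J: A:2, B:2, C:1, D:2, E:2, F:2, G:1, H:2, I:2.
Sum = 2 + 2 + 1 + 2 + 2 + 2 + 1 + 2 + 2 = 16.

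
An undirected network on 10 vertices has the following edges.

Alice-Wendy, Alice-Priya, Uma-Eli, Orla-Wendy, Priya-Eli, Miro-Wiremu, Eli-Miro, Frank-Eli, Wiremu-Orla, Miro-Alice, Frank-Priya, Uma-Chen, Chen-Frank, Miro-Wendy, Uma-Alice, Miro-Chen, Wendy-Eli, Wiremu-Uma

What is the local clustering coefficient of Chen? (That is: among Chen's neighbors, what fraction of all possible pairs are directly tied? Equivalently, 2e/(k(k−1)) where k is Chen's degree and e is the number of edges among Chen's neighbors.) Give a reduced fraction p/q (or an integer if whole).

0

Chen's neighbors: Frank, Miro, and Uma (k = 3).
Possible neighbor pairs: C(3,2) = 3. Edges among them: none → e = 0.
Clustering(Chen) = 0/3 = 0.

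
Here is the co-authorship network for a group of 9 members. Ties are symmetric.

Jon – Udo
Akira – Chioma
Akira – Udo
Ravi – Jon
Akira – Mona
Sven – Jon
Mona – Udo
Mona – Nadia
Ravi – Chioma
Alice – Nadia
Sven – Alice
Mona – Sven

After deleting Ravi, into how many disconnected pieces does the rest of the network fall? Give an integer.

1

Ravi's neighbors (Chioma and Jon) remain reachable from one another through other ties, so the rest of the network stays in one piece.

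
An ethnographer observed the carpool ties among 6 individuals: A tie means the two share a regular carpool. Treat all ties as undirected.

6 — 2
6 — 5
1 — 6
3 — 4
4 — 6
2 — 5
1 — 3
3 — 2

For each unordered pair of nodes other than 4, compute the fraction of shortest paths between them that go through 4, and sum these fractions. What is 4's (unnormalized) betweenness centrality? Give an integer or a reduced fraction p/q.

1/3

Pairs whose geodesics pass through 4 — 6–3: 1/3.
All other pairs contribute 0.
Summing the contributions gives betweenness(4) = 1/3.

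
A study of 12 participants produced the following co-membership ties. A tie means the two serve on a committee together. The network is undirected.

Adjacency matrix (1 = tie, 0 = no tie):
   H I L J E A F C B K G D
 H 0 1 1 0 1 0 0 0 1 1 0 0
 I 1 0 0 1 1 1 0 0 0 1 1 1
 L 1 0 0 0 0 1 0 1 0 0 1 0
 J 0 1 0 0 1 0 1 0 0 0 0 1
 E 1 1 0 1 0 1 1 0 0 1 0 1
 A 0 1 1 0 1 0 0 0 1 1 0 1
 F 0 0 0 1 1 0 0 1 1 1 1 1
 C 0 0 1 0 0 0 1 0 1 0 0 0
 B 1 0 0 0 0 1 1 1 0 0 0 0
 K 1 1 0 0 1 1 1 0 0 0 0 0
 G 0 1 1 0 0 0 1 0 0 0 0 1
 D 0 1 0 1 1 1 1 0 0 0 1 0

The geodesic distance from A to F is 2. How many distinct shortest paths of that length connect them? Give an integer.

4

The shortest distance is 2. The length-2 paths are: A–E–F; A–B–F; A–K–F; A–D–F.
That gives 4 distinct shortest paths.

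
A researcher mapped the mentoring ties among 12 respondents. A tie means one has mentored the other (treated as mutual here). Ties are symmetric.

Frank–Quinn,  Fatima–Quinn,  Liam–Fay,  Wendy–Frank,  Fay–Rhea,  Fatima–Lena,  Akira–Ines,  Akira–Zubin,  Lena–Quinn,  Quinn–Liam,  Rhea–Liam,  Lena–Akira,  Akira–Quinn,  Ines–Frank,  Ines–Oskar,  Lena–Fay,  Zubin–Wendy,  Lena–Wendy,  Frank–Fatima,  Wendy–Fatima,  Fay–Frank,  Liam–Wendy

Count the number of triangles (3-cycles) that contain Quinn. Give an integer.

3

Quinn's neighbors: Akira, Fatima, Frank, Lena, and Liam.
Neighbor pairs that are themselves tied: Quinn–Akira–Lena; Quinn–Fatima–Frank; Quinn–Fatima–Lena. Each forms one triangle with Quinn, for 3 in total.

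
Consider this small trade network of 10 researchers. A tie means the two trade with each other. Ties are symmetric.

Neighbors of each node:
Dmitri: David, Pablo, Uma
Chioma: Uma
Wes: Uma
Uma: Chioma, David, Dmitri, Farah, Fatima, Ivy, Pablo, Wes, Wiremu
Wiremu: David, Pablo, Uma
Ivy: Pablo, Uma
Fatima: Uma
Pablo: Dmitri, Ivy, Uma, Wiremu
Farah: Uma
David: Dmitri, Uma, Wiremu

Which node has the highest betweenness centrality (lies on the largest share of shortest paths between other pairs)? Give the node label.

Unnormalized betweenness of each node: Chioma:0, David:1/3, Dmitri:1/3, Farah:0, Fatima:0, Ivy:0, Pablo:4/3, Uma:86/3, Wes:0, Wiremu:1/3.
Uma has the largest value, 86/3, making it the main broker — the node through which the most shortest paths run.

Uma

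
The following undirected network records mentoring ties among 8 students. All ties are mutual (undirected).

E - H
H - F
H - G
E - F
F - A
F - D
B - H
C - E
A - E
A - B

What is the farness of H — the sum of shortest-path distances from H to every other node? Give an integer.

Distances from H: A:2, B:1, C:2, D:2, E:1, F:1, G:1.
Sum = 2 + 1 + 2 + 2 + 1 + 1 + 1 = 10.

10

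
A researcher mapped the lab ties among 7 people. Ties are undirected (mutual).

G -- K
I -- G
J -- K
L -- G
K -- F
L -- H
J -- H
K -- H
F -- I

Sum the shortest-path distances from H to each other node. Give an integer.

10

Distances from H: F:2, G:2, I:3, J:1, K:1, L:1.
Sum = 2 + 2 + 3 + 1 + 1 + 1 = 10.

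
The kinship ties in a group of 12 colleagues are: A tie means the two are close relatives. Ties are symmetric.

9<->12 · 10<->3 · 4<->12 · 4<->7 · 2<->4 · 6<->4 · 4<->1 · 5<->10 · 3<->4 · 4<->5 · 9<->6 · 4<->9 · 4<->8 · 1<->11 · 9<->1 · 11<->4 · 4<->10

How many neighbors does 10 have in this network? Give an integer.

3

10 is directly tied to 3, 4, and 5. That is 3 neighbors, so the degree of 10 is 3.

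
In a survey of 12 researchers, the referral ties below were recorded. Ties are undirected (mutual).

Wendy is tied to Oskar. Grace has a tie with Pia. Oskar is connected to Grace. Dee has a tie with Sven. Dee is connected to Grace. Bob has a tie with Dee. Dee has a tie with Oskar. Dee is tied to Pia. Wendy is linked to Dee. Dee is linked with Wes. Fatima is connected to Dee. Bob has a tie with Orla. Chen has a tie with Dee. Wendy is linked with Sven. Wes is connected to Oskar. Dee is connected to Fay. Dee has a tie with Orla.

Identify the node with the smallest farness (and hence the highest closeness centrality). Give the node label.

Dee

Farness (sum of distances to all others) for each node — Bob:20, Chen:21, Dee:11, Fatima:21, Fay:21, Grace:19, Orla:20, Oskar:18, Pia:20, Sven:20, Wendy:19, Wes:20.
The smallest farness is 11, for Dee, so Dee has the highest closeness.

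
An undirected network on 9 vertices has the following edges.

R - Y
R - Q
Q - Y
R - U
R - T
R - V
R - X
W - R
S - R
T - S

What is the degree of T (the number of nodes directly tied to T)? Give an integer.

T is directly tied to R and S. That is 2 neighbors, so the degree of T is 2.

2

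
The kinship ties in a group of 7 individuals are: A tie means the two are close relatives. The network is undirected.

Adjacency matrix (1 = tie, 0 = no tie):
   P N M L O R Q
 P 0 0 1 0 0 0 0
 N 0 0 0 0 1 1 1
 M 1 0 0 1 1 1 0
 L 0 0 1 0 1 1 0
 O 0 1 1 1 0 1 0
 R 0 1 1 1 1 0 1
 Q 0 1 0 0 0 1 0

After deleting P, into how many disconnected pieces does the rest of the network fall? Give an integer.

P's neighbors (M) remain reachable from one another through other ties, so the rest of the network stays in one piece.

1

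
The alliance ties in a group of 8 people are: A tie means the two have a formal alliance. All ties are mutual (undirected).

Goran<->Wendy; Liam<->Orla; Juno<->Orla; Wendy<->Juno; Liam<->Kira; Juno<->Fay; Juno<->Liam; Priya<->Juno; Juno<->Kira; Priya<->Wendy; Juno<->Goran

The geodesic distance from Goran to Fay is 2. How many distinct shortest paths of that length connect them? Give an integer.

1

The shortest distance is 2, and the only length-2 path is Goran–Juno–Fay. So there is exactly 1 shortest path.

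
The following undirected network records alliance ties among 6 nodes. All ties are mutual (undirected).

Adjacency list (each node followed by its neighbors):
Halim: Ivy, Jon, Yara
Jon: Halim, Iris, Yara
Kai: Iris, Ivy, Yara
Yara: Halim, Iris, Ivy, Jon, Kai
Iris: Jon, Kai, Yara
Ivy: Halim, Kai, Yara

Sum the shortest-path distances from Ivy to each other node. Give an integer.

7

Distances from Ivy: Halim:1, Iris:2, Jon:2, Kai:1, Yara:1.
Sum = 1 + 2 + 2 + 1 + 1 = 7.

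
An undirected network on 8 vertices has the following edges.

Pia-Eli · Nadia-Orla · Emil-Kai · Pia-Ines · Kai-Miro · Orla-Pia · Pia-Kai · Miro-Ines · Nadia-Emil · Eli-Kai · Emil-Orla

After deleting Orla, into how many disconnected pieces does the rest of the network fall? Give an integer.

Orla's neighbors (Emil, Nadia, and Pia) remain reachable from one another through other ties, so the rest of the network stays in one piece.

1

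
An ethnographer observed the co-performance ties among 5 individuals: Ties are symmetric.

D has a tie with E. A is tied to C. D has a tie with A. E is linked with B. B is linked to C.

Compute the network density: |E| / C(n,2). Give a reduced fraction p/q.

1/2

There are 5 edges and 5 nodes, so the maximum possible is C(5,2) = 10.
Density = 5/10 = 1/2.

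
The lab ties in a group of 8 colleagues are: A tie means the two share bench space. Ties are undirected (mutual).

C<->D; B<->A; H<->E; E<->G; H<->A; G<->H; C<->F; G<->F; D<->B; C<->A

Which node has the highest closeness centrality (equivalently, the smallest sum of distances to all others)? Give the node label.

A

Farness (sum of distances to all others) for each node — A:11, B:15, C:12, D:16, E:16, F:13, G:13, H:12.
The smallest farness is 11, for A, so A has the highest closeness.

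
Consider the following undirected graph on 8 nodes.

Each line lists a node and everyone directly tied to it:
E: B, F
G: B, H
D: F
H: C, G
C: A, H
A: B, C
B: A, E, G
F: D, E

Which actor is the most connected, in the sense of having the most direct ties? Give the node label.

Degrees — A:2, B:3, C:2, D:1, E:2, F:2, G:2, H:2.
The maximum is 3, attained only by B.

B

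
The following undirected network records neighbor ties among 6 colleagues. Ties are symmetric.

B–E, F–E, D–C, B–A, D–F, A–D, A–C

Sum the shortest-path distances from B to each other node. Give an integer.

Distances from B: A:1, C:2, D:2, E:1, F:2.
Sum = 1 + 2 + 2 + 1 + 2 = 8.

8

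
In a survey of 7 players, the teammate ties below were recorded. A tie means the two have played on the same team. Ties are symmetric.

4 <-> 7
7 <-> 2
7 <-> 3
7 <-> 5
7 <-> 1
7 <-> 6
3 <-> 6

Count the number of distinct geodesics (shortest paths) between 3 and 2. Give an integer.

1

The shortest distance is 2, and the only length-2 path is 3–7–2. So there is exactly 1 shortest path.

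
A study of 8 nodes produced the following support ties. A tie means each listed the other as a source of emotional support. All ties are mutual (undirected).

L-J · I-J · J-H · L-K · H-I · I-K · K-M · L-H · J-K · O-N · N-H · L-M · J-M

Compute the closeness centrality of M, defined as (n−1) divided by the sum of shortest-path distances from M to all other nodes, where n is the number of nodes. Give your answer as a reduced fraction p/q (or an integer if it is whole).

Distances from M: H:2, I:2, J:1, K:1, L:1, N:3, O:4. Sum = 14.
n = 8, so closeness = 7/14 = 1/2.

1/2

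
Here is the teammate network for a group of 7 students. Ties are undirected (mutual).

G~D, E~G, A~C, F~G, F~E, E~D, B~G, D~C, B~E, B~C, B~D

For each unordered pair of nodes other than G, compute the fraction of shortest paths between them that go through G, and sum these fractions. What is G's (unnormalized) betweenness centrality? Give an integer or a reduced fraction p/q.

Pairs whose geodesics pass through G — A–F: 2/4; B–F: 1/2; F–C: 2/4; F–D: 1/2.
All other pairs contribute 0.
Summing the contributions gives betweenness(G) = 2.

2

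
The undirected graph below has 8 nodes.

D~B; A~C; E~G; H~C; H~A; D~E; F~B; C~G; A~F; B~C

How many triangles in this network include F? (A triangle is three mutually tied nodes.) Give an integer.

0

F's neighbors are A and B, but none of them are tied to each other, so no triangle contains F.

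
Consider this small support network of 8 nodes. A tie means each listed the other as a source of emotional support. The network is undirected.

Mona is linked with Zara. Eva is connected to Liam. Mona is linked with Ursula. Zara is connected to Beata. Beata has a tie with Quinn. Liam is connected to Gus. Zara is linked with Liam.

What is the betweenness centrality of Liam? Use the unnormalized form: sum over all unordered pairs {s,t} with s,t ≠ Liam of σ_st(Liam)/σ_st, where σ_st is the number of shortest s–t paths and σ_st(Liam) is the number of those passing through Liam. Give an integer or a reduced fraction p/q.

11

Pairs whose geodesics pass through Liam — Beata–Gus: 1; Beata–Eva: 1; Mona–Gus: 1; Mona–Eva: 1; Gus–Zara: 1; Gus–Quinn: 1; Gus–Eva: 1; Gus–Ursula: 1; Zara–Eva: 1; Quinn–Eva: 1; Eva–Ursula: 1.
All other pairs contribute 0.
Summing the contributions gives betweenness(Liam) = 11.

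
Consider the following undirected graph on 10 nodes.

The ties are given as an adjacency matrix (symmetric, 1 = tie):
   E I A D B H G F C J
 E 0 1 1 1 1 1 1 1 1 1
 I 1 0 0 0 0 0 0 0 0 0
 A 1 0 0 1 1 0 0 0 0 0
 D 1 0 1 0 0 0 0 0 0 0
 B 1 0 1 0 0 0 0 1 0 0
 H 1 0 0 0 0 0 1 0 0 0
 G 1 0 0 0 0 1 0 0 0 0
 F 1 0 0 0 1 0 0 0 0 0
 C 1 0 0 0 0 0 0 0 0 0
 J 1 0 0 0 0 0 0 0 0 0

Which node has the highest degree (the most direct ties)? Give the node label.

E

Degrees — A:3, B:3, C:1, D:2, E:9, F:2, G:2, H:2, I:1, J:1.
The maximum is 9, attained only by E.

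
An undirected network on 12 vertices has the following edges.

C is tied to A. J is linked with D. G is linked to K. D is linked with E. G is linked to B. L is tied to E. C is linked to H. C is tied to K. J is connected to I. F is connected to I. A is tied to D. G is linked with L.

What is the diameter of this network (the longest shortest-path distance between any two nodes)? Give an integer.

7

Eccentricity of each node (its greatest distance to any other): A:4, B:7, C:5, D:4, E:4, F:7, G:6, H:6, I:6, J:5, K:6, L:5.
The maximum eccentricity is 7, realized for instance by the pair F–B via F – I – J – D – E – L – G – B. So the diameter is 7.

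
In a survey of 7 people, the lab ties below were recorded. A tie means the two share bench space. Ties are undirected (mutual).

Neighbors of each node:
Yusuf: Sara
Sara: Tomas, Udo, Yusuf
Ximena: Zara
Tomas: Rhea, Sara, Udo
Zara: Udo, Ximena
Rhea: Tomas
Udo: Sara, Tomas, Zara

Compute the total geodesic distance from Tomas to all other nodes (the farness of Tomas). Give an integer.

10

Distances from Tomas: Rhea:1, Sara:1, Udo:1, Ximena:3, Yusuf:2, Zara:2.
Sum = 1 + 1 + 1 + 3 + 2 + 2 = 10.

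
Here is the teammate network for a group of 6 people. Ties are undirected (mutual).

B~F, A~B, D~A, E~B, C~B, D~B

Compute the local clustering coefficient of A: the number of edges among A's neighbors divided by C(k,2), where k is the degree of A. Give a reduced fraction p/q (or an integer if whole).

A's neighbors: B and D (k = 2).
Possible neighbor pairs: C(2,2) = 1. Edges among them: B–D → e = 1.
Clustering(A) = 1/1.

1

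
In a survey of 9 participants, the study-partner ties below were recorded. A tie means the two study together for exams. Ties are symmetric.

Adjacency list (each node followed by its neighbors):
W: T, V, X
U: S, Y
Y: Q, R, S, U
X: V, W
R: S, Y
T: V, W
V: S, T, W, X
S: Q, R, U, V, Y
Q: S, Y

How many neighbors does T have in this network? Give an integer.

2

T is directly tied to V and W. That is 2 neighbors, so the degree of T is 2.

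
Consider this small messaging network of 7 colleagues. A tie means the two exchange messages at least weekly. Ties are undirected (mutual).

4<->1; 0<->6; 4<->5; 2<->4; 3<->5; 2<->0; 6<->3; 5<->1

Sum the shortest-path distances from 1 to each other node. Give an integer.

Distances from 1: 0:3, 2:2, 3:2, 4:1, 5:1, 6:3.
Sum = 3 + 2 + 2 + 1 + 1 + 3 = 12.

12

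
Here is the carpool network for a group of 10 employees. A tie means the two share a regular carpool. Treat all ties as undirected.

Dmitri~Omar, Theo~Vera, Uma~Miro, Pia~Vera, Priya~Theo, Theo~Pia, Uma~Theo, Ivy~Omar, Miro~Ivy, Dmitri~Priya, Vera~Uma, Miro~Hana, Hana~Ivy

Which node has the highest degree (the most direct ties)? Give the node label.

Degrees — Dmitri:2, Hana:2, Ivy:3, Miro:3, Omar:2, Pia:2, Priya:2, Theo:4, Uma:3, Vera:3.
The maximum is 4, attained only by Theo.

Theo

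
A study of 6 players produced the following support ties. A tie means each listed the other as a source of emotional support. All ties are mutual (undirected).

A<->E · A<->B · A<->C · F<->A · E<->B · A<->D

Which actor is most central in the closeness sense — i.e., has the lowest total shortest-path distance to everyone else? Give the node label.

A

Farness (sum of distances to all others) for each node — A:5, B:8, C:9, D:9, E:8, F:9.
The smallest farness is 5, for A, so A has the highest closeness.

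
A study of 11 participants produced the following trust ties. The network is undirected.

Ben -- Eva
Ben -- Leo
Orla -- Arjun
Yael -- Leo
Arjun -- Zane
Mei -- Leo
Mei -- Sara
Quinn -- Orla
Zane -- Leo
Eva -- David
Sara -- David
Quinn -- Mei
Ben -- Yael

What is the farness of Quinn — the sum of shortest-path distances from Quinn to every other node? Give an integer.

24

Distances from Quinn: Arjun:2, Ben:3, David:3, Eva:4, Leo:2, Mei:1, Orla:1, Sara:2, Yael:3, Zane:3.
Sum = 2 + 3 + 3 + 4 + 2 + 1 + 1 + 2 + 3 + 3 = 24.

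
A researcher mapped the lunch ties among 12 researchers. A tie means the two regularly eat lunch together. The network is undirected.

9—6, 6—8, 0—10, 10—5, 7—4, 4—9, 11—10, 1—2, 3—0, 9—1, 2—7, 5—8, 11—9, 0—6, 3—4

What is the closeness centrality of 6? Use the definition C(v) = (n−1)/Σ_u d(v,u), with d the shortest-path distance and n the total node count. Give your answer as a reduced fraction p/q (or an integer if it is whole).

Distances from 6: 0:1, 1:2, 2:3, 3:2, 4:2, 5:2, 7:3, 8:1, 9:1, 10:2, 11:2. Sum = 21.
n = 12, so closeness = 11/21.

11/21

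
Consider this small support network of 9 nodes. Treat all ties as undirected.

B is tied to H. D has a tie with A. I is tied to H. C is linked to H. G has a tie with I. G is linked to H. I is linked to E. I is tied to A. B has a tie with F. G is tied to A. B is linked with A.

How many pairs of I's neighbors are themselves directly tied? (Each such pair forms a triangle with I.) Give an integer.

2

I's neighbors: A, E, G, and H.
Neighbor pairs that are themselves tied: I–A–G; I–G–H. Each forms one triangle with I, for 2 in total.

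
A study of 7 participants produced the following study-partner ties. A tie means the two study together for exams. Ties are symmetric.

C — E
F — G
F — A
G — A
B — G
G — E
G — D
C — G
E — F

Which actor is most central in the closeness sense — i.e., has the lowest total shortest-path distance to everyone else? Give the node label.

Farness (sum of distances to all others) for each node — A:10, B:11, C:10, D:11, E:9, F:9, G:6.
The smallest farness is 6, for G, so G has the highest closeness.

G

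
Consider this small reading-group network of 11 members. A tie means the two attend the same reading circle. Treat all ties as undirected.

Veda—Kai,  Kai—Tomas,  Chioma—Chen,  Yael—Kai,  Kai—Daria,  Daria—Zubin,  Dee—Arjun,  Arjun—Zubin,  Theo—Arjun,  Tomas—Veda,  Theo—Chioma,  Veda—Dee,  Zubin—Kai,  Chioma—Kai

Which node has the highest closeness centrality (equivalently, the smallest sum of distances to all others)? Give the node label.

Farness (sum of distances to all others) for each node — Arjun:20, Chen:27, Chioma:18, Daria:21, Dee:23, Kai:14, Theo:22, Tomas:21, Veda:19, Yael:23, Zubin:18.
The smallest farness is 14, for Kai, so Kai has the highest closeness.

Kai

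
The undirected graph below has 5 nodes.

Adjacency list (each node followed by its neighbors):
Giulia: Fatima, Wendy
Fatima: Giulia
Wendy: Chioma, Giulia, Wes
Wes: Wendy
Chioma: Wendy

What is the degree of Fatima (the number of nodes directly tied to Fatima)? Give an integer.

Fatima is directly tied to Giulia. That is 1 neighbor, so the degree of Fatima is 1.

1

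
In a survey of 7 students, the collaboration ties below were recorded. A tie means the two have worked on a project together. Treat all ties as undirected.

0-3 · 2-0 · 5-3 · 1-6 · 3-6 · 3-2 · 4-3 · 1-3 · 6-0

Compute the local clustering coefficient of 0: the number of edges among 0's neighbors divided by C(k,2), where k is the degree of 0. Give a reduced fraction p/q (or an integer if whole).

2/3

0's neighbors: 2, 3, and 6 (k = 3).
Possible neighbor pairs: C(3,2) = 3. Edges among them: 2–3, 3–6 → e = 2.
Clustering(0) = 2/3.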